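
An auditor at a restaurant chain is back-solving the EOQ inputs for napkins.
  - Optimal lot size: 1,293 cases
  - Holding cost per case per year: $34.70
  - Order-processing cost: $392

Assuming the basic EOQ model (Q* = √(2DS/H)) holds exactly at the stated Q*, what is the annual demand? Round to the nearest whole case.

From Q* = √(2DS/H) ⇒ Q*² = 2DS/H.
D = Q²H / (2S) = 1,293² × 34.7 / (2 × 392) = 73,996.38

73,996 cases per year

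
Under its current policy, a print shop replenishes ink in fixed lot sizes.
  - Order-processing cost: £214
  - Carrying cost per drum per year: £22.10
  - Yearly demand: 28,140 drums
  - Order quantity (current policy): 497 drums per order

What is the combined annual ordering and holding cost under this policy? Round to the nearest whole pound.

Ordering: D/Q × S = 28,140/497 × £214 = £12,116.62
Holding:  Q/2 × H = 497/2 × £22.1 = £5,491.85
Total = £12,116.62 + £5,491.85 = £17,608.47

£17,608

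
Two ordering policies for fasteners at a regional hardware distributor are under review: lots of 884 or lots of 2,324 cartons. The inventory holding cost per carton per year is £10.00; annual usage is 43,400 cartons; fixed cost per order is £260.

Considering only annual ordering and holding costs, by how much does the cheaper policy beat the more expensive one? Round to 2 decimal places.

TC(Q) = (D/Q)S + (Q/2)H
TC(884) = (43,400/884)×260 + (884/2)×10 = £17,184.71
TC(2,324) = (43,400/2,324)×260 + (2,324/2)×10 = £16,475.42
Lots of 2,324 are cheaper by £709.28.

£709.28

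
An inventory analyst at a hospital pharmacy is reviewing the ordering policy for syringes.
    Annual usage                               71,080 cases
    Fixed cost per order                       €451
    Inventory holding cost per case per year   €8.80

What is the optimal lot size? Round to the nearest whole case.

Optimal lot size Q* = (2 × 71,080 × €451 / €8.8)^½ ≈ 2,699.20

2,699 cases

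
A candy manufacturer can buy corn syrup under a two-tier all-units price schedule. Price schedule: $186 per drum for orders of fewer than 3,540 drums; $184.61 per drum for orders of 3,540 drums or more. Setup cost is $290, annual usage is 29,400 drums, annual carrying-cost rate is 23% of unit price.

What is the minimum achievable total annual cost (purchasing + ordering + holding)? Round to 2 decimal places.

H₁ = 23%×$186 = $42.7800;  H₂ = 23%×$184.61 = $42.4603
EOQ₁ = √(2×29,400×290/42.7800) = 631.35  (< 3,540, feasible at tier 1)
EOQ₂ = √(2×29,400×290/42.4603) = 633.72  (< 3,540 → use Q = 3,540 at tier-2 price)
TC(tier 1 (EOQ₁), Q≈631.3) = $5,495,408.97
TC(tier 2, Q≈3,540.0) = $5,505,097.21
Minimum at tier 1 (EOQ₁): $5,495,408.97

$5,495,408.97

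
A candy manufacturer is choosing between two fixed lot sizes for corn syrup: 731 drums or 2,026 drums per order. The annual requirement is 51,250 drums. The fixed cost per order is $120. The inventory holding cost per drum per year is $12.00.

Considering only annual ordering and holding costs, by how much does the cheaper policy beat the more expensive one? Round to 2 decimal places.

$2,392.41

Annual cost at Q: ordering D·S/Q plus holding Q·H/2.
TC(731) = (51,250/731)×120 + (731/2)×12 = $12,799.13
TC(2,026) = (51,250/2,026)×120 + (2,026/2)×12 = $15,191.54
Lots of 731 are cheaper by $2,392.41.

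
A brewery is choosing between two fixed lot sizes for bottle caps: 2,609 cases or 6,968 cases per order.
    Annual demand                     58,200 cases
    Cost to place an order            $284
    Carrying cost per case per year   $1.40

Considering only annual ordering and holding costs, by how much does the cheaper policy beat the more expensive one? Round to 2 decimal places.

TC(Q) = (D/Q)S + (Q/2)H
TC(2,609) = (58,200/2,609)×284 + (2,609/2)×1.4 = $8,161.60
TC(6,968) = (58,200/6,968)×284 + (6,968/2)×1.4 = $7,249.70
|ΔTC| = |$8,161.60 − $7,249.70| = $911.90

$911.90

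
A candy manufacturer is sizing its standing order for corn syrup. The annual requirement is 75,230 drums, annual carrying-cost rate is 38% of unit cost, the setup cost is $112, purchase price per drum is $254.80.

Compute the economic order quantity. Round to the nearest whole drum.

Holding cost per drum per year: H = 38% × $254.8 = $96.8240
2DS/H = 2·75,230·112/96.824 = 174,042.80
EOQ = √174,042.80 ≈ 417.18

417 drums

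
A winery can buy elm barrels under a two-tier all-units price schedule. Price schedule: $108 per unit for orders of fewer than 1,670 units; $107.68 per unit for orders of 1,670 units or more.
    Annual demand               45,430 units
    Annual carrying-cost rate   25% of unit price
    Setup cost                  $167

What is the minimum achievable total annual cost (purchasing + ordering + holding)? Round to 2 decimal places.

$4,918,923.60

H₁ = 25%×$108 = $27.0000;  H₂ = 25%×$107.68 = $26.9200
EOQ₁ = √(2×45,430×167/27.0000) = 749.66  (< 1,670, feasible at tier 1)
EOQ₂ = √(2×45,430×167/26.9200) = 750.77  (< 1,670 → use Q = 1,670 at tier-2 price)
TC(tier 1 (EOQ₁), Q≈749.7) = $4,926,680.74
TC(tier 2, Q≈1,670.0) = $4,918,923.60
Minimum at tier 2: $4,918,923.60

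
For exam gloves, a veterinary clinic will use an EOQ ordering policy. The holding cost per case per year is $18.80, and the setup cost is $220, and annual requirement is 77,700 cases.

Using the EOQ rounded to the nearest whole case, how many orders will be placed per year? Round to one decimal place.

2DS/H = 2·77,700·220/18.8 = 1,818,510.64
EOQ = √1,818,510.64 ≈ 1,348.52 → Q = 1,349
Orders per year = D/Q = 77,700 / 1,349 = 57.598

57.6 orders per year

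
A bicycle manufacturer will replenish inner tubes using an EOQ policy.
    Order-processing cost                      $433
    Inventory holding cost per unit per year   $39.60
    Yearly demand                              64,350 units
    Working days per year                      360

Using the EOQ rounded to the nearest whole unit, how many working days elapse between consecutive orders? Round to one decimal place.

2DS/H = 2·64,350·433/39.6 = 1,407,250.00
EOQ = √1,407,250.00 ≈ 1,186.28 → Q = 1,186 units
T = Q/D × 360 days = 1,186/64,350 × 360 = 6.635 days

6.6 days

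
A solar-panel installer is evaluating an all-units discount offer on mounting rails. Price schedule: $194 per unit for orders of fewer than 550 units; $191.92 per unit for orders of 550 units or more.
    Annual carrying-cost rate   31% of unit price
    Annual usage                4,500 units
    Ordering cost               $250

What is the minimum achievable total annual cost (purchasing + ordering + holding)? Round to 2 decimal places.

$882,046.63

H₁ = 31%×$194 = $60.1400;  H₂ = 31%×$191.92 = $59.4952
EOQ₁ = √(2×4,500×250/60.1400) = 193.42  (< 550, feasible at tier 1)
EOQ₂ = √(2×4,500×250/59.4952) = 194.47  (< 550 → use Q = 550 at tier-2 price)
TC(tier 1 (EOQ₁), Q≈193.4) = $884,632.50
TC(tier 2, Q≈550.0) = $882,046.63
Minimum at tier 2: $882,046.63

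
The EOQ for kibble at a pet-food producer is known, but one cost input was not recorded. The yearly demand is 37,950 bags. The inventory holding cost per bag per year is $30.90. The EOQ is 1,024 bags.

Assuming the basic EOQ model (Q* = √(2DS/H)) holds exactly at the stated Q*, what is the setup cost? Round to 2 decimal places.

EOQ relation: Q² = 2DS/H, so rearrange for the unknown.
S = Q²H / (2D) = 1,024² × 30.9 / (2 × 37,950) = 426.8906

$426.89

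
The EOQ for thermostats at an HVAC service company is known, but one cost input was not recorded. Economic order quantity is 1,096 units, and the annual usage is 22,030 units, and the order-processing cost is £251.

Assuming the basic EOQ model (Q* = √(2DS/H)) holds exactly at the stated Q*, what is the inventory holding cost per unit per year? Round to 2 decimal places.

EOQ relation: Q² = 2DS/H, so rearrange for the unknown.
H = 2DS / Q² = 2 × 22,030 × 251 / 1,096² = 9.2066

£9.21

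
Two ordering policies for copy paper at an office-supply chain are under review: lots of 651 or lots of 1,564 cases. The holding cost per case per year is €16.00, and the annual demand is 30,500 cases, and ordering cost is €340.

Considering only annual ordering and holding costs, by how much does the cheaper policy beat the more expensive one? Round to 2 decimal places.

€1,994.90

Annual cost at Q: ordering D·S/Q plus holding Q·H/2.
TC(651) = (30,500/651)×340 + (651/2)×16 = €21,137.34
TC(1,564) = (30,500/1,564)×340 + (1,564/2)×16 = €19,142.43
Cheaper: Q = 1,564.  Difference = €1,994.90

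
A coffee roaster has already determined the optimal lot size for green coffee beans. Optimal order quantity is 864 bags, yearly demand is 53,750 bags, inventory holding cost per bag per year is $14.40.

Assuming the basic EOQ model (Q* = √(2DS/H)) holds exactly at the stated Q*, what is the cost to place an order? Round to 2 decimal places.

Since Q* = (2DS/H)^½, squaring gives Q*²·H = 2DS.
S = Q²H / (2D) = 864² × 14.4 / (2 × 53,750) = 99.9957

$100.00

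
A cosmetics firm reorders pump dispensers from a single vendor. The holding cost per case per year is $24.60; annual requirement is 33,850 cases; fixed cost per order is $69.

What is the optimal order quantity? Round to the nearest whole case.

436 cases

Optimal lot size Q* = (2 × 33,850 × $69 / $24.6)^½ ≈ 435.76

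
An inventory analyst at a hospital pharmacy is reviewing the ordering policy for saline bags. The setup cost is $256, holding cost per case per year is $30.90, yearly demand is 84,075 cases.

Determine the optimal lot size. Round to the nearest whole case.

1,180 cases

Q* = √(2·D·S / H) = √(2·84,075·256 / 30.9) = √1,393,087.4 ≈ 1,180.29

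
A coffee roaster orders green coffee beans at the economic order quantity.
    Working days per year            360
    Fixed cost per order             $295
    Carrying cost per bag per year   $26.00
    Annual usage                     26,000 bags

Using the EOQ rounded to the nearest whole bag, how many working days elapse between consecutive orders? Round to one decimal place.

EOQ = √(2DS/H) = √(2 × 26,000 × 295 / 26)
    = √(590,000.00) ≈ 768.11 → Q = 768 bags
T = Q/D × 360 days = 768/26,000 × 360 = 10.634 days

10.6 days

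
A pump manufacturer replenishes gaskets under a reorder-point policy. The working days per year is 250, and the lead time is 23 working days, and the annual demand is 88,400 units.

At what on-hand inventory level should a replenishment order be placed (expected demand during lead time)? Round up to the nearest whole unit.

Daily demand d = 88,400 / 250 = 353.600 units/day
Demand during lead time = 353.600 × 23 = 8,132.80
Reorder point = 8,132.80 → round up

8,133 units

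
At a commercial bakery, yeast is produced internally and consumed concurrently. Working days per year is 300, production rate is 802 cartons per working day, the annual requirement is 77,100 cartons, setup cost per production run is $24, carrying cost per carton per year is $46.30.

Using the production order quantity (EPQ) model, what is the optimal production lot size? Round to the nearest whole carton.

d = 77,100/300 = 257.0000 cartons/day;  effective holding cost H(1 − d/p) = 46.3·(1 − 257.0000/802) = 31.46322
Q* = √(2DS / H_eff) = √(2·77,100·24 / 31.46322) ≈ 342.96

343 cartons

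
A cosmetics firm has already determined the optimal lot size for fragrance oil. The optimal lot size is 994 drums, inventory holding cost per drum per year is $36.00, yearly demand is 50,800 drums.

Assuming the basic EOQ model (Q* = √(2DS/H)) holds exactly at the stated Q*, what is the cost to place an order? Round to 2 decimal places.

From Q* = √(2DS/H) ⇒ Q*² = 2DS/H.
S = Q²H / (2D) = 994² × 36 / (2 × 50,800) = 350.0915

$350.09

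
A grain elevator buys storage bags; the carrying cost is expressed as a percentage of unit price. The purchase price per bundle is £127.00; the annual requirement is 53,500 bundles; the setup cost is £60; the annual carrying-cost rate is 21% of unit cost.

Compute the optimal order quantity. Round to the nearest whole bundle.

H = i·C = 0.21 × £127 = £26.6700 per bundle-year
Q* = √(2·D·S / H) = √(2·53,500·60 / 26.67) = √240,719.9 ≈ 490.63

491 bundles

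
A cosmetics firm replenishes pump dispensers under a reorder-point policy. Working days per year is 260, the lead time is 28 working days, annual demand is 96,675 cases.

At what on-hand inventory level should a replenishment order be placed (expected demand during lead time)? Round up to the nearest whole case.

10,412 cases

Daily demand d = 96,675 / 260 = 371.827 cases/day
Demand during lead time = 371.827 × 28 = 10,411.15
Reorder point = 10,411.15 → round up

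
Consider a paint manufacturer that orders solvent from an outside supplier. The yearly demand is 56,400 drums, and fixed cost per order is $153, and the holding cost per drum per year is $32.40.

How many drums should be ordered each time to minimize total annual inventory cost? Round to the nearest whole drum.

730 drums

Optimal lot size Q* = (2 × 56,400 × $153 / $32.4)^½ ≈ 729.84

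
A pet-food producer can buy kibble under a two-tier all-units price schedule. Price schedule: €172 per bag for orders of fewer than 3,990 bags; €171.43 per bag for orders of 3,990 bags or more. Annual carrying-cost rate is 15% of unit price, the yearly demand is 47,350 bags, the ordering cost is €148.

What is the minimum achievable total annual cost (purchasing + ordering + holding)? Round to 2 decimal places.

H₁ = 15%×€172 = €25.8000;  H₂ = 15%×€171.43 = €25.7145
EOQ₁ = √(2×47,350×148/25.8000) = 737.05  (< 3,990, feasible at tier 1)
EOQ₂ = √(2×47,350×148/25.7145) = 738.27  (< 3,990 → use Q = 3,990 at tier-2 price)
TC(tier 1 (EOQ₁), Q≈737.0) = €8,163,215.85
TC(tier 2, Q≈3,990.0) = €8,170,267.27
Minimum at tier 1 (EOQ₁): €8,163,215.85

€8,163,215.85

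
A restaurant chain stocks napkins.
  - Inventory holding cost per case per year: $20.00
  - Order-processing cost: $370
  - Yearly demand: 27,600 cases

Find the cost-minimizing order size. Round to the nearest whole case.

Q* = √(2·D·S / H) = √(2·27,600·370 / 20) = √1,021,200.0 ≈ 1,010.54

1,011 cases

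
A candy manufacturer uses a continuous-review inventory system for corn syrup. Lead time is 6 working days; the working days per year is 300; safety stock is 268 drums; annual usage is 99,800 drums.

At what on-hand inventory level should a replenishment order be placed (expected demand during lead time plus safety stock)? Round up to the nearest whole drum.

2,264 drums

Daily demand d = 99,800 / 300 = 332.667 drums/day
Demand during lead time = 332.667 × 6 = 1,996.00
Reorder point = 1,996.00 + 268 = 2,264.00 → round up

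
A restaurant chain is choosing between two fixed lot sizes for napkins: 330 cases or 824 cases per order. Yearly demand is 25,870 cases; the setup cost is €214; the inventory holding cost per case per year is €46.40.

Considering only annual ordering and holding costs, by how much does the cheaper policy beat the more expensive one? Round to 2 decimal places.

TC(Q) = (D/Q)S + (Q/2)H
TC(330) = (25,870/330)×214 + (330/2)×46.4 = €24,432.30
TC(824) = (25,870/824)×214 + (824/2)×46.4 = €25,835.47
|ΔTC| = |€24,432.30 − €25,835.47| = €1,403.16

€1,403.16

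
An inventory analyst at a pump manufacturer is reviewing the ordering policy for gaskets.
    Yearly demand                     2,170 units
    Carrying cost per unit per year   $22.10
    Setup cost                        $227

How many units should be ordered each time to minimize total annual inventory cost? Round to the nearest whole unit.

Optimal lot size Q* = (2 × 2,170 × $227 / $22.1)^½ ≈ 211.14

211 units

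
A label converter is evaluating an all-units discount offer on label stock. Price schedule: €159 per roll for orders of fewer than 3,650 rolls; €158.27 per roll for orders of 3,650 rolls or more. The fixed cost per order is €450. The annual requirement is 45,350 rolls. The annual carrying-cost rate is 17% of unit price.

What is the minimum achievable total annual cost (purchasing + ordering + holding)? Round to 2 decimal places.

H₁ = 17%×€159 = €27.0300;  H₂ = 17%×€158.27 = €26.9059
EOQ₁ = √(2×45,350×450/27.0300) = 1,228.82  (< 3,650, feasible at tier 1)
EOQ₂ = √(2×45,350×450/26.9059) = 1,231.65  (< 3,650 → use Q = 3,650 at tier-2 price)
TC(tier 1 (EOQ₁), Q≈1,228.8) = €7,243,864.90
TC(tier 2, Q≈3,650.0) = €7,232,238.86
Minimum at tier 2: €7,232,238.86

€7,232,238.86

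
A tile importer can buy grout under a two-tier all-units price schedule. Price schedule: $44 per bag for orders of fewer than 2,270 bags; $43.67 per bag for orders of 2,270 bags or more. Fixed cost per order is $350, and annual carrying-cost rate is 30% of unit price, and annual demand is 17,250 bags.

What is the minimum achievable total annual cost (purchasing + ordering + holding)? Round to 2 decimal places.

$770,836.83

H₁ = 30%×$44 = $13.2000;  H₂ = 30%×$43.67 = $13.1010
EOQ₁ = √(2×17,250×350/13.2000) = 956.44  (< 2,270, feasible at tier 1)
EOQ₂ = √(2×17,250×350/13.1010) = 960.04  (< 2,270 → use Q = 2,270 at tier-2 price)
TC(tier 1 (EOQ₁), Q≈956.4) = $771,624.98
TC(tier 2, Q≈2,270.0) = $770,836.83
Minimum at tier 2: $770,836.83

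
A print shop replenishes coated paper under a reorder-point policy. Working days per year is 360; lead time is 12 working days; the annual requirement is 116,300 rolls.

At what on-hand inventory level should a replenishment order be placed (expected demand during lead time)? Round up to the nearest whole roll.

Daily demand d = 116,300 / 360 = 323.056 rolls/day
Demand during lead time = 323.056 × 12 = 3,876.67
Reorder point = 3,876.67 → round up

3,877 rolls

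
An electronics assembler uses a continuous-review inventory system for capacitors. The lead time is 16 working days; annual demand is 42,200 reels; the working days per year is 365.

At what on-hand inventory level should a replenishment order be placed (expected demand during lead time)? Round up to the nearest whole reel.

Daily demand d = 42,200 / 365 = 115.616 reels/day
Demand during lead time = 115.616 × 16 = 1,849.86
Reorder point = 1,849.86 → round up

1,850 reels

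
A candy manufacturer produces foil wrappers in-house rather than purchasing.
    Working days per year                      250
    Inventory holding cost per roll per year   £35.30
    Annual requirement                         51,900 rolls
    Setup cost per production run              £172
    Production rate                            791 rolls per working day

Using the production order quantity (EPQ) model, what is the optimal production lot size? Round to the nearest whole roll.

Daily demand d = 51,900/250 = 207.600; p = 791; 1 − d/p = 0.73755
EPQ = √(2DS / (H(1 − d/p)))
    = √(2 × 51,900 × 172 / (35.3 × 0.73755)) ≈ 828.10

828 rolls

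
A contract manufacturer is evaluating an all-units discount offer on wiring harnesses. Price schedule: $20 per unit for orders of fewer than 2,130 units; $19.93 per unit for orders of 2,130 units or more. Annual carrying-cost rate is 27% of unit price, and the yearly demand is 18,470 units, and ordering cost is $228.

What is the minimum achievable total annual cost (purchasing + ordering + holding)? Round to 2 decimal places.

$375,815.04

H₁ = 27%×$20 = $5.4000;  H₂ = 27%×$19.93 = $5.3811
EOQ₁ = √(2×18,470×228/5.4000) = 1,248.88  (< 2,130, feasible at tier 1)
EOQ₂ = √(2×18,470×228/5.3811) = 1,251.07  (< 2,130 → use Q = 2,130 at tier-2 price)
TC(tier 1 (EOQ₁), Q≈1,248.9) = $376,143.93
TC(tier 2, Q≈2,130.0) = $375,815.04
Minimum at tier 2: $375,815.04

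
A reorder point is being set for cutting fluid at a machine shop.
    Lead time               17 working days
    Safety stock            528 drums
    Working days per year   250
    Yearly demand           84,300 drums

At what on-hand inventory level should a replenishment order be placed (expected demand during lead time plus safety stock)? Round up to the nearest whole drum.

Daily demand d = 84,300 / 250 = 337.200 drums/day
Demand during lead time = 337.200 × 17 = 5,732.40
Reorder point = 5,732.40 + 528 = 6,260.40 → round up

6,261 drums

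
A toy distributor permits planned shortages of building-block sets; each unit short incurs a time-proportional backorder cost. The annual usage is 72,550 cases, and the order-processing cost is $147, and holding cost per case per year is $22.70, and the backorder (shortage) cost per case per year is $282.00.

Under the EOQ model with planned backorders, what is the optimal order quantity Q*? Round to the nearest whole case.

1,008 cases

Q* = √(2DS/H) · √((H + b)/b)
   = √(2 × 72,550 × 147 / 22.7) · √((22.7 + 282) / 282)
   = 969.347 × 1.0395 ≈ 1,007.61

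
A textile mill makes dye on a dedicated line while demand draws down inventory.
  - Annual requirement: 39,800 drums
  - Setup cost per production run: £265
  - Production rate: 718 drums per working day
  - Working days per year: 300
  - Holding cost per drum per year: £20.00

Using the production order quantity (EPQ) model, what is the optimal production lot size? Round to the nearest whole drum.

1,137 drums

Daily demand d = 39,800/300 = 132.667; p = 718; 1 − d/p = 0.81523
EPQ = √(2DS / (H(1 − d/p)))
    = √(2 × 39,800 × 265 / (20 × 0.81523)) ≈ 1,137.43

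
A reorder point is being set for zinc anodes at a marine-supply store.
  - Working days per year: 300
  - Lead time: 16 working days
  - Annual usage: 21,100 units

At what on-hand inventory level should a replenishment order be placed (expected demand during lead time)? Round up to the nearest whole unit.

Daily demand d = 21,100 / 300 = 70.333 units/day
Demand during lead time = 70.333 × 16 = 1,125.33
Reorder point = 1,125.33 → round up

1,126 units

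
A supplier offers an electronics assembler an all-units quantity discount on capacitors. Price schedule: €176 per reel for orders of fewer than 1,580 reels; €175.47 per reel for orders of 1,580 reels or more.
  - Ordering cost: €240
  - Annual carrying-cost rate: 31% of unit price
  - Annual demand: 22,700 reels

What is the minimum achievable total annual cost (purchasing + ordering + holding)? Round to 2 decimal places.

€4,019,582.08

H₁ = 31%×€176 = €54.5600;  H₂ = 31%×€175.47 = €54.3957
EOQ₁ = √(2×22,700×240/54.5600) = 446.89  (< 1,580, feasible at tier 1)
EOQ₂ = √(2×22,700×240/54.3957) = 447.56  (< 1,580 → use Q = 1,580 at tier-2 price)
TC(tier 1 (EOQ₁), Q≈446.9) = €4,019,582.08
TC(tier 2, Q≈1,580.0) = €4,029,589.70
Minimum at tier 1 (EOQ₁): €4,019,582.08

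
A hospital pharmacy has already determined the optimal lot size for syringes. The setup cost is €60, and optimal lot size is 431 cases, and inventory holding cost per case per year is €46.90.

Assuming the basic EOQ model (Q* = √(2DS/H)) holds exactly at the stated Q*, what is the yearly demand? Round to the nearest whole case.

72,602 cases per year

EOQ relation: Q² = 2DS/H, so rearrange for the unknown.
D = Q²H / (2S) = 431² × 46.9 / (2 × 60) = 72,601.59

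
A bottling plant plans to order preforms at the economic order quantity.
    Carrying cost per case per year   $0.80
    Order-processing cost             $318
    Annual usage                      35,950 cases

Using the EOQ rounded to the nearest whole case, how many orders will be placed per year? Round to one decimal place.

Q* = √(2·D·S / H) = √(2·35,950·318 / 0.8) = √28,580,250.0 ≈ 5,346.05 → Q = 5,346
Orders per year = D/Q = 35,950 / 5,346 = 6.725

6.7 orders per year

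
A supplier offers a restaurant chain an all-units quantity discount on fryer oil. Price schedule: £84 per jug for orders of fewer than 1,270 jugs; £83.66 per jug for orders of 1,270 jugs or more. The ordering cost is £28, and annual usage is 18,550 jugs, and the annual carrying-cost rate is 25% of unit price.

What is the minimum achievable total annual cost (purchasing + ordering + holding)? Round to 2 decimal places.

£1,562,870.63

H₁ = 25%×£84 = £21.0000;  H₂ = 25%×£83.66 = £20.9150
EOQ₁ = √(2×18,550×28/21.0000) = 222.41  (< 1,270, feasible at tier 1)
EOQ₂ = √(2×18,550×28/20.9150) = 222.86  (< 1,270 → use Q = 1,270 at tier-2 price)
TC(tier 1 (EOQ₁), Q≈222.4) = £1,562,870.63
TC(tier 2, Q≈1,270.0) = £1,565,583.00
Minimum at tier 1 (EOQ₁): £1,562,870.63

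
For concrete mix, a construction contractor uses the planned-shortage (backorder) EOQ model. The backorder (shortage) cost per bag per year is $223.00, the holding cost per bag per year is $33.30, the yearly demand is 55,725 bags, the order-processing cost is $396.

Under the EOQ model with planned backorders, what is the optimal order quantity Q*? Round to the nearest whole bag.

Q* = √(2DS/H) · √((H + b)/b)
   = √(2 × 55,725 × 396 / 33.3) · √((33.3 + 223) / 223)
   = 1,151.239 × 1.0721 ≈ 1,234.21

1,234 bags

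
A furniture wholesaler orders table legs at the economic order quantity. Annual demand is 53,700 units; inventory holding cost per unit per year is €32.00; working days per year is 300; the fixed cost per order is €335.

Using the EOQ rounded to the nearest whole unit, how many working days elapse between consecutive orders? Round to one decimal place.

5.9 days

EOQ = √(2DS/H) = √(2 × 53,700 × 335 / 32)
    = √(1,124,343.75) ≈ 1,060.35 → Q = 1,060 units
Days between orders = 300 / (D/Q) = 300 / 50.660 ≈ 5.922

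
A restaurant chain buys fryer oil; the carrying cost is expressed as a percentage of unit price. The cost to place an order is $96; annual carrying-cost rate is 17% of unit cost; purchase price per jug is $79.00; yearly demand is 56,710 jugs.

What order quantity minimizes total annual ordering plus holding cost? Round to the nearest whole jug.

900 jugs

Carrying cost H = $79 × 17% = $13.4300/jug/yr
EOQ = √(2DS/H) = √(2 × 56,710 × 96 / 13.43)
    = √(810,746.09) ≈ 900.41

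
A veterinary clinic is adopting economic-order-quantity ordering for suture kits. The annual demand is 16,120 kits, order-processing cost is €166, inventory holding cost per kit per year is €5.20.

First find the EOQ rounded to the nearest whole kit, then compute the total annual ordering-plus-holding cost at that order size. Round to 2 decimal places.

€5,275.37

2DS/H = 2·16,120·166/5.2 = 1,029,200.00
EOQ = √1,029,200.00 ≈ 1,014.49 → Q = 1,014 kits
Annual ordering cost = (D/Q)·S = (16,120/1,014) × 166 = €2,638.97
Annual holding cost  = (Q/2)·H = (1,014/2) × 5.2 = €2,636.40
Total = €2,638.97 + €2,636.40 = €5,275.37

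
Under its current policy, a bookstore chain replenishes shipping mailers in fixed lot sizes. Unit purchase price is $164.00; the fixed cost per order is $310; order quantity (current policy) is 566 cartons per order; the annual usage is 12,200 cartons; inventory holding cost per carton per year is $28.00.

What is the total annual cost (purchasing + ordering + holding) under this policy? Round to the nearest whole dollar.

$2,015,406

Orders/yr = 12,200/566 = 21.555; ordering cost = 21.555 × $310 = $6,681.98
Average inventory = 566/2 = 283; holding cost = 283 × $28 = $7,924.00
Purchase cost = D·C = 12,200 × 164 = $2,000,800.00
Total = $6,681.98 + $7,924.00 + $2,000,800.00 = $2,015,405.98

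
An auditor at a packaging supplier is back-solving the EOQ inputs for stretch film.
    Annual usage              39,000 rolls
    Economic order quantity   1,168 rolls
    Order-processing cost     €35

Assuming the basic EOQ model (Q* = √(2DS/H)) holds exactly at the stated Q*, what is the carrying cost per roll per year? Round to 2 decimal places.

From Q* = √(2DS/H) ⇒ Q*² = 2DS/H.
H = 2DS / Q² = 2 × 39,000 × 35 / 1,168² = 2.0011

€2.00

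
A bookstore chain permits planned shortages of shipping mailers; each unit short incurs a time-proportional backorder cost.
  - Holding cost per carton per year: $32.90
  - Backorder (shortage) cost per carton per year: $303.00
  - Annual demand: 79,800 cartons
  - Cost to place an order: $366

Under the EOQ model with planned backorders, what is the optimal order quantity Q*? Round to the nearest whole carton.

Basic EOQ = √(2·79,800·366/32.9) = 1,332.475
Backorder adjustment √((H+b)/b) = √((32.9+303)/303) = 1.0529
Q* = 1,332.475 × 1.0529 ≈ 1,402.95

1,403 cartons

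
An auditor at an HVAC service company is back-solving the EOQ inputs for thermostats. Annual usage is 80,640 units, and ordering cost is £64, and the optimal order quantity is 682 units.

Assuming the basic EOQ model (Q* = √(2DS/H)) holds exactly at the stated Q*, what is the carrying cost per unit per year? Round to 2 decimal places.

Since Q* = (2DS/H)^½, squaring gives Q*²·H = 2DS.
H = 2DS / Q² = 2 × 80,640 × 64 / 682² = 22.1918

£22.19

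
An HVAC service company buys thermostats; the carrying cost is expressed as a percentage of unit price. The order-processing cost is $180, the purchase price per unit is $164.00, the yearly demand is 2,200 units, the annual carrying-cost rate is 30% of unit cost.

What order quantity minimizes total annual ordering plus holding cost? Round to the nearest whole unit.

Holding cost per unit per year: H = 30% × $164 = $49.2000
Q* = √(2·D·S / H) = √(2·2,200·180 / 49.2) = √16,097.6 ≈ 126.88

127 units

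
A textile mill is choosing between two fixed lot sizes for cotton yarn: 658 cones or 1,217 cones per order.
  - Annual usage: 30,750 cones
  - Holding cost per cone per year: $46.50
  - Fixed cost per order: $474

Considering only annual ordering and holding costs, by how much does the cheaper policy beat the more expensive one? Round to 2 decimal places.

TC(Q) = (D/Q)S + (Q/2)H
TC(658) = (30,750/658)×474 + (658/2)×46.5 = $37,449.72
TC(1,217) = (30,750/1,217)×474 + (1,217/2)×46.5 = $40,271.83
Lots of 658 are cheaper by $2,822.12.

$2,822.12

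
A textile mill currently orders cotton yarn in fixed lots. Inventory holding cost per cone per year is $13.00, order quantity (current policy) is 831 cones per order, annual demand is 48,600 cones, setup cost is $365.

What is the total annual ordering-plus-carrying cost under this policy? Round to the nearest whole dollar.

$26,748

Ordering: D/Q × S = 48,600/831 × $365 = $21,346.57
Holding:  Q/2 × H = 831/2 × $13 = $5,401.50
Total = $21,346.57 + $5,401.50 = $26,748.07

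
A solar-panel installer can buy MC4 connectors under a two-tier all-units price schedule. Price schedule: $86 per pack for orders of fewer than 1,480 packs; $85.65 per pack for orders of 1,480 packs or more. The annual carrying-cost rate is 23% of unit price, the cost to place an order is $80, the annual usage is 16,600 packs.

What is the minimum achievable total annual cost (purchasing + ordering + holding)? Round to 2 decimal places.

H₁ = 23%×$86 = $19.7800;  H₂ = 23%×$85.65 = $19.6995
EOQ₁ = √(2×16,600×80/19.7800) = 366.44  (< 1,480, feasible at tier 1)
EOQ₂ = √(2×16,600×80/19.6995) = 367.19  (< 1,480 → use Q = 1,480 at tier-2 price)
TC(tier 1 (EOQ₁), Q≈366.4) = $1,434,848.15
TC(tier 2, Q≈1,480.0) = $1,437,264.93
Minimum at tier 1 (EOQ₁): $1,434,848.15

$1,434,848.15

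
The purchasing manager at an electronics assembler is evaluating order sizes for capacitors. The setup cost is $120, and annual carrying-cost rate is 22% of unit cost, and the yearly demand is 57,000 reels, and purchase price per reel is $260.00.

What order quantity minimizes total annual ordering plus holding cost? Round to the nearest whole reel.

Holding cost per reel per year: H = 22% × $260 = $57.2000
Q* = √(2·D·S / H) = √(2·57,000·120 / 57.2) = √239,160.8 ≈ 489.04

489 reels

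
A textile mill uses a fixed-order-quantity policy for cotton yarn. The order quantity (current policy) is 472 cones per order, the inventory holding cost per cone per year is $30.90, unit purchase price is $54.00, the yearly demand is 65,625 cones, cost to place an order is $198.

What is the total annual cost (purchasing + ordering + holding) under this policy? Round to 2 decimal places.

Ordering: D/Q × S = 65,625/472 × $198 = $27,529.13
Holding:  Q/2 × H = 472/2 × $30.9 = $7,292.40
Purchase cost = D·C = 65,625 × 54 = $3,543,750.00
Total = $27,529.13 + $7,292.40 + $3,543,750.00 = $3,578,571.53

$3,578,571.53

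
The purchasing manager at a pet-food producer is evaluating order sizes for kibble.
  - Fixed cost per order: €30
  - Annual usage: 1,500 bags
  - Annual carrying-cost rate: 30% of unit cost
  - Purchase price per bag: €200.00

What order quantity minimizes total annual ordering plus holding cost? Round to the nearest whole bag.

39 bags

Carrying cost H = €200 × 30% = €60.0000/bag/yr
Optimal lot size Q* = (2 × 1,500 × €30 / €60)^½ ≈ 38.73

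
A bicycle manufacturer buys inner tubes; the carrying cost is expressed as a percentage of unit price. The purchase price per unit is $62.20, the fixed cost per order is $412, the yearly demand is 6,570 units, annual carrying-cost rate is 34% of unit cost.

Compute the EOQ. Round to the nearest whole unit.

506 units

H = i·C = 0.34 × $62.2 = $21.1480 per unit-year
2DS/H = 2·6,570·412/21.148 = 255,990.16
EOQ = √255,990.16 ≈ 505.95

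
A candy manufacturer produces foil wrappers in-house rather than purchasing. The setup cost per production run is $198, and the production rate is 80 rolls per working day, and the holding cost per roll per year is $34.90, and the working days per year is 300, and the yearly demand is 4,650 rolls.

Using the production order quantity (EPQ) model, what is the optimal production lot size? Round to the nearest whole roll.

256 rolls

Daily demand d = 4,650/300 = 15.500; p = 80; 1 − d/p = 0.80625
EPQ = √(2DS / (H(1 − d/p)))
    = √(2 × 4,650 × 198 / (34.9 × 0.80625)) ≈ 255.82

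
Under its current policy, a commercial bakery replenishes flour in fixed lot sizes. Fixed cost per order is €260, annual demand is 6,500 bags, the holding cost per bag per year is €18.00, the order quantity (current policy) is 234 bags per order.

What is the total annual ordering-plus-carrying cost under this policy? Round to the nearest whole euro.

€9,328

Ordering: D/Q × S = 6,500/234 × €260 = €7,222.22
Holding:  Q/2 × H = 234/2 × €18 = €2,106.00
Total = €7,222.22 + €2,106.00 = €9,328.22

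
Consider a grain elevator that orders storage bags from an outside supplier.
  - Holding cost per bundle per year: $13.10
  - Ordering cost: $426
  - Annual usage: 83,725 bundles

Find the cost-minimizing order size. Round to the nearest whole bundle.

2,334 bundles

Q* = √(2·D·S / H) = √(2·83,725·426 / 13.1) = √5,445,320.6 ≈ 2,333.52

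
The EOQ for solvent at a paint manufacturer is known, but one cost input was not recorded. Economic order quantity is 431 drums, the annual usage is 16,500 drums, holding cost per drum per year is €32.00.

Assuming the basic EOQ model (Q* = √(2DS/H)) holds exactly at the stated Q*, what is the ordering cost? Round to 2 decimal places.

EOQ relation: Q² = 2DS/H, so rearrange for the unknown.
S = Q²H / (2D) = 431² × 32 / (2 × 16,500) = 180.1319

€180.13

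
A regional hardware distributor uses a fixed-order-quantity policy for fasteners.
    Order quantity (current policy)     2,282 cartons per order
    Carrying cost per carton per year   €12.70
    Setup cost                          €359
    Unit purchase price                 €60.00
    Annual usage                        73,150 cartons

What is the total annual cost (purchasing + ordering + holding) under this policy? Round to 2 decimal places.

€4,414,998.52

Ordering: D/Q × S = 73,150/2,282 × €359 = €11,507.82
Holding:  Q/2 × H = 2,282/2 × €12.7 = €14,490.70
Purchase cost = D·C = 73,150 × 60 = €4,389,000.00
Total = €11,507.82 + €14,490.70 + €4,389,000.00 = €4,414,998.52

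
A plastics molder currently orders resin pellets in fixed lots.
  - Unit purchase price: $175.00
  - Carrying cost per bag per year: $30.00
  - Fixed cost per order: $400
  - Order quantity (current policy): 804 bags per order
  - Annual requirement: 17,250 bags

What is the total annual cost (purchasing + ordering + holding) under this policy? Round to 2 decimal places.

Ordering: D/Q × S = 17,250/804 × $400 = $8,582.09
Holding:  Q/2 × H = 804/2 × $30 = $12,060.00
Purchase cost = D·C = 17,250 × 175 = $3,018,750.00
Total = $8,582.09 + $12,060.00 + $3,018,750.00 = $3,039,392.09

$3,039,392.09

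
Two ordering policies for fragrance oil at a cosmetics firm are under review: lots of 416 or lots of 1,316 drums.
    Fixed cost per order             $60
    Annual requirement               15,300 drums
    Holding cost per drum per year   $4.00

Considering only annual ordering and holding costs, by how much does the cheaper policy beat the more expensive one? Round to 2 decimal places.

TC(Q) = (D/Q)S + (Q/2)H
TC(416) = (15,300/416)×60 + (416/2)×4 = $3,038.73
TC(1,316) = (15,300/1,316)×60 + (1,316/2)×4 = $3,329.57
Lots of 416 are cheaper by $290.84.

$290.84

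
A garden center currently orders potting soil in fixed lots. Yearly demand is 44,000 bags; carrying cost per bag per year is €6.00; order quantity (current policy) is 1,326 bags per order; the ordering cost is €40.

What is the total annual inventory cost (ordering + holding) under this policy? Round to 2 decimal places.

Ordering: D/Q × S = 44,000/1,326 × €40 = €1,327.30
Holding:  Q/2 × H = 1,326/2 × €6 = €3,978.00
Total = €1,327.30 + €3,978.00 = €5,305.30

€5,305.30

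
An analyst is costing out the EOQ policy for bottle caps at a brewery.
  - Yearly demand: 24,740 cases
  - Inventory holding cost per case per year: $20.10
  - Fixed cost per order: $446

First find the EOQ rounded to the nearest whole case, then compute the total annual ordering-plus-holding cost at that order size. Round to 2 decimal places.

$21,061.06

2DS/H = 2·24,740·446/20.1 = 1,097,914.43
EOQ = √1,097,914.43 ≈ 1,047.81 → Q = 1,048 cases
Annual ordering cost = (D/Q)·S = (24,740/1,048) × 446 = $10,528.66
Annual holding cost  = (Q/2)·H = (1,048/2) × 20.1 = $10,532.40
Total = $10,528.66 + $10,532.40 = $21,061.06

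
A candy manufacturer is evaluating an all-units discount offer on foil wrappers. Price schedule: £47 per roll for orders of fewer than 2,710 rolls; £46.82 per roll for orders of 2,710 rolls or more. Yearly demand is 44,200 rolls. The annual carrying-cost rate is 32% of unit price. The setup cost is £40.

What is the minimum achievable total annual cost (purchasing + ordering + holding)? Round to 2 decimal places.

H₁ = 32%×£47 = £15.0400;  H₂ = 32%×£46.82 = £14.9824
EOQ₁ = √(2×44,200×40/15.0400) = 484.88  (< 2,710, feasible at tier 1)
EOQ₂ = √(2×44,200×40/14.9824) = 485.81  (< 2,710 → use Q = 2,710 at tier-2 price)
TC(tier 1 (EOQ₁), Q≈484.9) = £2,084,692.56
TC(tier 2, Q≈2,710.0) = £2,090,397.55
Minimum at tier 1 (EOQ₁): £2,084,692.56

£2,084,692.56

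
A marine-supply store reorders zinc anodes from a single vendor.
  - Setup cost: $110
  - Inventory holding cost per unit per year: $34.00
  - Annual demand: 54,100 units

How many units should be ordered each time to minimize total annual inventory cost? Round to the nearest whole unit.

592 units

2DS/H = 2·54,100·110/34 = 350,058.82
EOQ = √350,058.82 ≈ 591.66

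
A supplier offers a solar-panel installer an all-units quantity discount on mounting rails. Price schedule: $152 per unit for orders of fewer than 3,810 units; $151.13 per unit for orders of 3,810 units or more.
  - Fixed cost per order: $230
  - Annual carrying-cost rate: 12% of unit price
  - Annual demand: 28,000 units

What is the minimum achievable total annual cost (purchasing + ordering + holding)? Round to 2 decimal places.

$4,267,878.61

H₁ = 12%×$152 = $18.2400;  H₂ = 12%×$151.13 = $18.1356
EOQ₁ = √(2×28,000×230/18.2400) = 840.32  (< 3,810, feasible at tier 1)
EOQ₂ = √(2×28,000×230/18.1356) = 842.74  (< 3,810 → use Q = 3,810 at tier-2 price)
TC(tier 1 (EOQ₁), Q≈840.3) = $4,271,327.47
TC(tier 2, Q≈3,810.0) = $4,267,878.61
Minimum at tier 2: $4,267,878.61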